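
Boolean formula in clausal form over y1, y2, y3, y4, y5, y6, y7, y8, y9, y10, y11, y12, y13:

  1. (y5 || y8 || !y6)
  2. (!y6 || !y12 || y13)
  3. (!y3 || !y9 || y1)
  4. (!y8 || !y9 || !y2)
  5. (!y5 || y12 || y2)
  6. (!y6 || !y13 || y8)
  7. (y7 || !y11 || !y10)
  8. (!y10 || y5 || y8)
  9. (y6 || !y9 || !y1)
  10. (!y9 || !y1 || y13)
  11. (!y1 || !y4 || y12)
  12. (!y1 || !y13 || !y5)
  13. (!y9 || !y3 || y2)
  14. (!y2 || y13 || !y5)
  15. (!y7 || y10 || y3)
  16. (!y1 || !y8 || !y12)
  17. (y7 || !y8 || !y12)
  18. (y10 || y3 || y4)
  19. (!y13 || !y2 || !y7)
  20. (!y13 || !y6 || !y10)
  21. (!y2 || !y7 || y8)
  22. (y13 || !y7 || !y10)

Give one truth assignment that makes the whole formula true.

Pure literal: y9 appears only negated; assign y9 = False.
y11 occurs only negated in the remaining clauses — set y11 = False.
Branch on y1: take y1 = False.
The remaining clauses are satisfied by y2 = False, y3 = True, y4 = False, y5 = True, y6 = False, y7 = False, y8 = False, y10 = True, y12 = True, y13 = True.
Every clause has at least one true literal under this assignment.

y1 = False, y2 = False, y3 = True, y4 = False, y5 = True, y6 = False, y7 = False, y8 = False, y9 = False, y10 = True, y11 = False, y12 = True, y13 = True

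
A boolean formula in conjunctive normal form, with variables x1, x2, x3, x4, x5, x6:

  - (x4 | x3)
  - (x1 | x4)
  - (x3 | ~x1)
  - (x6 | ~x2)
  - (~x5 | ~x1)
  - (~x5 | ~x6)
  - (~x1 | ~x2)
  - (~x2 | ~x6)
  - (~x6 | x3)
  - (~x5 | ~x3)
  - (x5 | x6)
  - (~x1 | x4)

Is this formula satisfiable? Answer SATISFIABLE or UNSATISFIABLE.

SATISFIABLE

Pure literal: x2 appears only negated; assign x2 = False.
Pure literal: x4 appears only positively; assign x4 = True.
Branch on x1: take x1 = True.
  then x3 is forced to True.
  then x5 is forced to False.
  then x6 is forced to True.
Every clause has at least one true literal under this assignment.
So x1=T, x2=F, x3=T, x4=T, x5=F, x6=T is a satisfying assignment.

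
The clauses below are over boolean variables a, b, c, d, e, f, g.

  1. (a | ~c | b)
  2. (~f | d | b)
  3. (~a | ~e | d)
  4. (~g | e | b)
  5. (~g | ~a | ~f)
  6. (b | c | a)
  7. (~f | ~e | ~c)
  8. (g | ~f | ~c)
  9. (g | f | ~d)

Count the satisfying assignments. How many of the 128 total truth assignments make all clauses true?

39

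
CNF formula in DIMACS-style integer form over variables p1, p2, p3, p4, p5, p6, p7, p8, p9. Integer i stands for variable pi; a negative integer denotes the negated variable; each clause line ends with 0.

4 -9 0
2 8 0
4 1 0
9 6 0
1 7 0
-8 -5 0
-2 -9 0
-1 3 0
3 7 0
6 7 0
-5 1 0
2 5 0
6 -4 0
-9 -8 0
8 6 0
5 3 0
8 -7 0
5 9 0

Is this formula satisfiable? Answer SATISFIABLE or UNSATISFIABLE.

SATISFIABLE

p3 occurs only positively in the remaining clauses — set p3 = True.
Pure literal: p6 appears only positively; assign p6 = True.
Branch on p1: take p1 = True.
The remaining clauses are satisfied by p2 = True, p4 = True, p5 = True, p7 = False, p8 = False, p9 = False.
So p1=T, p2=T, p3=T, p4=T, p5=T, p6=T, p7=F, p8=F, p9=F is a satisfying assignment.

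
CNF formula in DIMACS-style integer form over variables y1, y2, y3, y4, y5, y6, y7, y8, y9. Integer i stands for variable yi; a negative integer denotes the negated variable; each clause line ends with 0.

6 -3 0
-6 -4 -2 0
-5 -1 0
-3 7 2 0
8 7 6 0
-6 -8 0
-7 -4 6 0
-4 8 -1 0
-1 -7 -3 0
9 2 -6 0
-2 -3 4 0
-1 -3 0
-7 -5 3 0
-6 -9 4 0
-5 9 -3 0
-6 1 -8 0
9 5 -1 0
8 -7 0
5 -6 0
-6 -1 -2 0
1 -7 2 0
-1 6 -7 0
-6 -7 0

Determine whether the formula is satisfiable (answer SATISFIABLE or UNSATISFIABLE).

SATISFIABLE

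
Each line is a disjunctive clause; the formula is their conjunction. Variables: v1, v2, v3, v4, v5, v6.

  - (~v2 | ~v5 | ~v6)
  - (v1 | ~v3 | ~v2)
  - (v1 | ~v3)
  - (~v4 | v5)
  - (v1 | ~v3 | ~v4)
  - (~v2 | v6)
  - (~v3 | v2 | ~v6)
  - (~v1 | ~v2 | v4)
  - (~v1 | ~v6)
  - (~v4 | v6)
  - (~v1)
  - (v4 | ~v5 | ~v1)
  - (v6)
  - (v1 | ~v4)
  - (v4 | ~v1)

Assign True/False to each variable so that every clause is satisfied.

v1=F, v2=F, v3=F, v4=F, v5=F, v6=T

Unit propagation: (~v1) forces v1 = False.
(~v3) is a unit clause, so v3 = False.
Unit propagation: (v6) forces v6 = True.
The clause (~v4) is unit: v4 must be False.
v2 occurs only negated in the remaining clauses — set v2 = False.
v5 occurs only negated in the remaining clauses — set v5 = False.
Every clause has at least one true literal under this assignment.
Check each clause:
  1. (~v2 | ~v6 | ~v5) — ~v5 is true.
  2. (~v3 | v1 | ~v2) — ~v3 is true.
  3. (v1 | ~v3) — ~v3 is true.
  4. (v5 | ~v4) — ~v4 is true.
  5. (~v4 | v1 | ~v3) — ~v4 is true.
  6. (~v2 | v6) — v6 is true.
  7. (v2 | ~v6 | ~v3) — ~v3 is true.
  8. (v4 | ~v2 | ~v1) — ~v1 is true.
  9. (~v1 | ~v6) — ~v1 is true.
  10. (~v4 | v6) — ~v4 is true.
  11. (~v1) — ~v1 is true.
  12. (v4 | ~v5 | ~v1) — ~v5 is true.
  13. (v6) — v6 is true.
  14. (v1 | ~v4) — ~v4 is true.
  15. (v4 | ~v1) — ~v1 is true.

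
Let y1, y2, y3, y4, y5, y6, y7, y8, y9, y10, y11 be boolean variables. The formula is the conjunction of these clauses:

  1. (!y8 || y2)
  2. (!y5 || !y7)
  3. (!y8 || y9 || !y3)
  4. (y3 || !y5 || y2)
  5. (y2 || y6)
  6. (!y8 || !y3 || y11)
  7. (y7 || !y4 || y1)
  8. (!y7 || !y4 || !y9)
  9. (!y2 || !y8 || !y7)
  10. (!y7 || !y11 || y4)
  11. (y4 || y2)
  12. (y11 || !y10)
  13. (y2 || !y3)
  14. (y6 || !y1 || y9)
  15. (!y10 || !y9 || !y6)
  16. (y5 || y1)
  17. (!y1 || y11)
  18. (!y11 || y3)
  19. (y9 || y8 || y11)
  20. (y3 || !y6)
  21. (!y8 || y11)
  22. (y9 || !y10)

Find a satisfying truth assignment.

y1=T, y2=T, y3=T, y4=T, y5=F, y6=T, y7=T, y8=F, y9=F, y10=F, y11=T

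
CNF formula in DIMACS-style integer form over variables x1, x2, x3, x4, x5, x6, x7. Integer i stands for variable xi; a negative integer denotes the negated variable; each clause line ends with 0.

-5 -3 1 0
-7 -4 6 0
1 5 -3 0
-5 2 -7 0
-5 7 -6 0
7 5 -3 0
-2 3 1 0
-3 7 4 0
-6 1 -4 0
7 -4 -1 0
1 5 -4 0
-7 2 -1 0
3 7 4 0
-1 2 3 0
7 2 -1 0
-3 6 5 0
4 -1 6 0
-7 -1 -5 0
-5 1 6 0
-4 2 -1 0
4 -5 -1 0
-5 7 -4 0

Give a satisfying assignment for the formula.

x1=True  x2=True  x3=False  x4=False  x5=False  x6=True  x7=True

Check each clause:
  1. (x1 ∨ ¬x5 ∨ ¬x3) — x1 is true.
  2. (¬x4 ∨ x6 ∨ ¬x7) — ¬x4 is true.
  3. (x5 ∨ x1 ∨ ¬x3) — x1 is true.
  4. (¬x5 ∨ ¬x7 ∨ x2) — x2 is true.
  5. (x7 ∨ ¬x6 ∨ ¬x5) — ¬x5 is true.
  6. (x7 ∨ x5 ∨ ¬x3) — ¬x3 is true.
  7. (x1 ∨ x3 ∨ ¬x2) — x1 is true.
  8. (x4 ∨ x7 ∨ ¬x3) — ¬x3 is true.
  9. (¬x4 ∨ x1 ∨ ¬x6) — x1 is true.
  10. (x7 ∨ ¬x1 ∨ ¬x4) — ¬x4 is true.
  11. (¬x4 ∨ x1 ∨ x5) — x1 is true.
  12. (¬x1 ∨ ¬x7 ∨ x2) — x2 is true.
  13. (x7 ∨ x3 ∨ x4) — x7 is true.
  14. (¬x1 ∨ x2 ∨ x3) — x2 is true.
  15. (x7 ∨ x2 ∨ ¬x1) — x2 is true.
  16. (¬x3 ∨ x5 ∨ x6) — ¬x3 is true.
  17. (¬x1 ∨ x4 ∨ x6) — x6 is true.
  18. (¬x5 ∨ ¬x7 ∨ ¬x1) — ¬x5 is true.
  19. (x6 ∨ x1 ∨ ¬x5) — x1 is true.
  20. (¬x1 ∨ ¬x4 ∨ x2) — x2 is true.
  21. (¬x1 ∨ ¬x5 ∨ x4) — ¬x5 is true.
  22. (¬x4 ∨ ¬x5 ∨ x7) — ¬x5 is true.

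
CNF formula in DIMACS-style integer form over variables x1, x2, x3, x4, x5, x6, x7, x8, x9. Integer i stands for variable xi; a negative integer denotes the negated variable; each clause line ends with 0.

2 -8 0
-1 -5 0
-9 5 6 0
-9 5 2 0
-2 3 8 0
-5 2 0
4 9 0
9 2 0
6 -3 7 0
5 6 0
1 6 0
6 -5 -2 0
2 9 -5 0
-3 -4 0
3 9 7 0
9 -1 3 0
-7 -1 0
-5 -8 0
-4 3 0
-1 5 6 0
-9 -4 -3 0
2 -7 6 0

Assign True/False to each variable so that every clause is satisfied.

x1=True  x2=True  x3=True  x4=False  x5=False  x6=True  x7=False  x8=True  x9=True

Pure literal: x6 appears only positively; assign x6 = True.
Set x1 = True and propagate.
  then x5 is forced to False.
  then x7 is forced to False.
For the remaining variables, x2 = True, x3 = True, x4 = False, x8 = True, x9 = True works.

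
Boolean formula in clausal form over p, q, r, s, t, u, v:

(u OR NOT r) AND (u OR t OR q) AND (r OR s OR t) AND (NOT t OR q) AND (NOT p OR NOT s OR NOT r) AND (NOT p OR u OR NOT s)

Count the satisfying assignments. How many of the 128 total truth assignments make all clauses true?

42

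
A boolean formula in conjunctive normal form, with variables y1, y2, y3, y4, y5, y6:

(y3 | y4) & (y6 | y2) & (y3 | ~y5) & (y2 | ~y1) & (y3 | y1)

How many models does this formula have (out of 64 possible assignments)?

22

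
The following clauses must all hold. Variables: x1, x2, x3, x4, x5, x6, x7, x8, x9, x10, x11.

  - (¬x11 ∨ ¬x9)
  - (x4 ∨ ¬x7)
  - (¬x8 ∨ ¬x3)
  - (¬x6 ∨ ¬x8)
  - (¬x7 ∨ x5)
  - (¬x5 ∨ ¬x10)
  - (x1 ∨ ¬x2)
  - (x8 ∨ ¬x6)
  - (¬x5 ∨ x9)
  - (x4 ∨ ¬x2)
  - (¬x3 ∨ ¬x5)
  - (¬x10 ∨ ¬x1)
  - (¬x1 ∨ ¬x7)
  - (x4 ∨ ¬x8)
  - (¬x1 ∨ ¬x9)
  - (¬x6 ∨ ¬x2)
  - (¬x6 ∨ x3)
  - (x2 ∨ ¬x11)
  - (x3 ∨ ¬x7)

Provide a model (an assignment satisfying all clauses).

x1=F, x2=F, x3=T, x4=T, x5=F, x6=F, x7=F, x8=F, x9=T, x10=T, x11=F

Pure literal: x4 appears only positively; assign x4 = True.
Pure literal: x6 appears only negated; assign x6 = False.
Branch on x1: take x1 = False.
  then x2 is forced to False.
  then x11 is forced to False.
Branch on x3: take x3 = True.
  then x8 is forced to False.
  then x5 is forced to False.
  then x7 is forced to False.
x9, x10 are now unconstrained; take x9 = True, x10 = True.
Every clause has at least one true literal under this assignment.
Check each clause:
  1. (¬x9 ∨ ¬x11) — ¬x11 is true.
  2. (¬x7 ∨ x4) — ¬x7 is true.
  3. (¬x3 ∨ ¬x8) — ¬x8 is true.
  4. (¬x8 ∨ ¬x6) — ¬x8 is true.
  5. (¬x7 ∨ x5) — ¬x7 is true.
  6. (¬x5 ∨ ¬x10) — ¬x5 is true.
  7. (x1 ∨ ¬x2) — ¬x2 is true.
  8. (¬x6 ∨ x8) — ¬x6 is true.
  9. (x9 ∨ ¬x5) — x9 is true.
  10. (¬x2 ∨ x4) — x4 is true.
  11. (¬x3 ∨ ¬x5) — ¬x5 is true.
  12. (¬x10 ∨ ¬x1) — ¬x1 is true.
  13. (¬x1 ∨ ¬x7) — ¬x7 is true.
  14. (¬x8 ∨ x4) — ¬x8 is true.
  15. (¬x1 ∨ ¬x9) — ¬x1 is true.
  16. (¬x6 ∨ ¬x2) — ¬x6 is true.
  17. (x3 ∨ ¬x6) — ¬x6 is true.
  18. (x2 ∨ ¬x11) — ¬x11 is true.
  19. (¬x7 ∨ x3) — ¬x7 is true.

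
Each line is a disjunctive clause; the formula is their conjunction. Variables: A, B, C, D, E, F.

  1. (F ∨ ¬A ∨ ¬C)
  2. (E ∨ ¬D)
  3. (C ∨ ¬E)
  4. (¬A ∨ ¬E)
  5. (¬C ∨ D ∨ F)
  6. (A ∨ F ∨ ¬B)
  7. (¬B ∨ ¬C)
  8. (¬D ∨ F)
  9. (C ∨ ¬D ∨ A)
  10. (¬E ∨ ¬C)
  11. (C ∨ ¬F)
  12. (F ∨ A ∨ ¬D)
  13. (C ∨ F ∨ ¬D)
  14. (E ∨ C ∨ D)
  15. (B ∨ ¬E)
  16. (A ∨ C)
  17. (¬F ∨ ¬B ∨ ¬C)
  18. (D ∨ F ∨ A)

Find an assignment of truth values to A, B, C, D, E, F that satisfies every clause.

A=True, B=False, C=True, D=False, E=False, F=True

Check each clause:
  1. (F ∨ ¬A ∨ ¬C) — F is true.
  2. (¬D ∨ E) — ¬D is true.
  3. (C ∨ ¬E) — C is true.
  4. (¬E ∨ ¬A) — ¬E is true.
  5. (F ∨ D ∨ ¬C) — F is true.
  6. (A ∨ ¬B ∨ F) — A is true.
  7. (¬C ∨ ¬B) — ¬B is true.
  8. (F ∨ ¬D) — ¬D is true.
  9. (¬D ∨ C ∨ A) — A is true.
  10. (¬C ∨ ¬E) — ¬E is true.
  11. (C ∨ ¬F) — C is true.
  12. (¬D ∨ A ∨ F) — A is true.
  13. (C ∨ F ∨ ¬D) — C is true.
  14. (D ∨ C ∨ E) — C is true.
  15. (B ∨ ¬E) — ¬E is true.
  16. (C ∨ A) — A is true.
  17. (¬F ∨ ¬C ∨ ¬B) — ¬B is true.
  18. (A ∨ D ∨ F) — A is true.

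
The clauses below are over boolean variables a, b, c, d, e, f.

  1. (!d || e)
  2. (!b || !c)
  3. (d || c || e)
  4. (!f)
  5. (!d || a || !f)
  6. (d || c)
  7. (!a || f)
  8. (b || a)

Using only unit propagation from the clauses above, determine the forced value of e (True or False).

True

Unit clause (!f) sets f = False.
(!a || f): since f = False, the clause reduces to (!a). a = False.
(b || a) with a = False leaves only b, so b = True.
(!c || !b): since b = True, the clause reduces to (!c). c = False.
From (c || d) and c = False: d = True.
(!d || e) with d = True leaves only e, so e = True.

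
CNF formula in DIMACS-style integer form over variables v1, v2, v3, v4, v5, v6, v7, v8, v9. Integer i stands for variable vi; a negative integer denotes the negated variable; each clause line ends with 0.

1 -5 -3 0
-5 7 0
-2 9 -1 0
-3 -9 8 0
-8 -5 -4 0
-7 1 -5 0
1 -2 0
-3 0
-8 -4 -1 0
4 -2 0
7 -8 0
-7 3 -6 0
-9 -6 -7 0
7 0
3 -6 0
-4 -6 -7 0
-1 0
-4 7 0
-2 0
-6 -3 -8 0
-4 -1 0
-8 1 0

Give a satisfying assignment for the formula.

v1=False, v2=False, v3=False, v4=True, v5=False, v6=False, v7=True, v8=False, v9=True

(¬v3) is a unit clause, so v3 = False.
Unit propagation: (v7) forces v7 = True.
The clause (¬v6) is unit: v6 must be False.
(¬v1) is a unit clause, so v1 = False.
(¬v5) is a unit clause, so v5 = False.
Unit propagation: (¬v2) forces v2 = False.
(¬v8) is a unit clause, so v8 = False.
v4, v9 are now unconstrained; take v4 = True, v9 = True.
Every clause has at least one true literal under this assignment.
Check each clause:
  1. (¬v5 ∨ ¬v3 ∨ v1) — ¬v5 is true.
  2. (¬v5 ∨ v7) — ¬v5 is true.
  3. (¬v1 ∨ ¬v2 ∨ v9) — v9 is true.
  4. (¬v9 ∨ v8 ∨ ¬v3) — ¬v3 is true.
  5. (¬v4 ∨ ¬v5 ∨ ¬v8) — ¬v8 is true.
  6. (v1 ∨ ¬v5 ∨ ¬v7) — ¬v5 is true.
  7. (v1 ∨ ¬v2) — ¬v2 is true.
  8. (¬v3) — ¬v3 is true.
  9. (¬v4 ∨ ¬v1 ∨ ¬v8) — ¬v8 is true.
  10. (¬v2 ∨ v4) — v4 is true.
  11. (v7 ∨ ¬v8) — ¬v8 is true.
  12. (¬v6 ∨ v3 ∨ ¬v7) — ¬v6 is true.
  13. (¬v7 ∨ ¬v9 ∨ ¬v6) — ¬v6 is true.
  14. (v7) — v7 is true.
  15. (v3 ∨ ¬v6) — ¬v6 is true.
  16. (¬v6 ∨ ¬v7 ∨ ¬v4) — ¬v6 is true.
  17. (¬v1) — ¬v1 is true.
  18. (v7 ∨ ¬v4) — v7 is true.
  19. (¬v2) — ¬v2 is true.
  20. (¬v3 ∨ ¬v6 ∨ ¬v8) — ¬v8 is true.
  21. (¬v4 ∨ ¬v1) — ¬v1 is true.
  22. (¬v8 ∨ v1) — ¬v8 is true.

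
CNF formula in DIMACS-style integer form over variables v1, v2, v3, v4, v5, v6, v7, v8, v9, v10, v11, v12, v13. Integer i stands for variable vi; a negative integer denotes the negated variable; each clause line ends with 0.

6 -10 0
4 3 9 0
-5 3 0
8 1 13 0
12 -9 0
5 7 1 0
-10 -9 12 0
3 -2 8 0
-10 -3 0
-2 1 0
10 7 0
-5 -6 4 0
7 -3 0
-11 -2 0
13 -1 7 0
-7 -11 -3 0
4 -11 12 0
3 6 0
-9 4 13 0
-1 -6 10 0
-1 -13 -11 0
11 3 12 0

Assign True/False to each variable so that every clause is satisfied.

v1 = F, v2 = F, v3 = T, v4 = T, v5 = T, v6 = F, v7 = T, v8 = T, v9 = T, v10 = F, v11 = F, v12 = T, v13 = T

v2 occurs only negated in the remaining clauses — set v2 = False.
Pure literal: v4 appears only positively; assign v4 = True.
Try v1 = False.
For the remaining variables, v3 = True, v5 = True, v6 = False, v7 = True, v8 = True, v9 = True, v10 = False, v11 = False, v12 = True, v13 = True works.
Every clause has at least one true literal under this assignment.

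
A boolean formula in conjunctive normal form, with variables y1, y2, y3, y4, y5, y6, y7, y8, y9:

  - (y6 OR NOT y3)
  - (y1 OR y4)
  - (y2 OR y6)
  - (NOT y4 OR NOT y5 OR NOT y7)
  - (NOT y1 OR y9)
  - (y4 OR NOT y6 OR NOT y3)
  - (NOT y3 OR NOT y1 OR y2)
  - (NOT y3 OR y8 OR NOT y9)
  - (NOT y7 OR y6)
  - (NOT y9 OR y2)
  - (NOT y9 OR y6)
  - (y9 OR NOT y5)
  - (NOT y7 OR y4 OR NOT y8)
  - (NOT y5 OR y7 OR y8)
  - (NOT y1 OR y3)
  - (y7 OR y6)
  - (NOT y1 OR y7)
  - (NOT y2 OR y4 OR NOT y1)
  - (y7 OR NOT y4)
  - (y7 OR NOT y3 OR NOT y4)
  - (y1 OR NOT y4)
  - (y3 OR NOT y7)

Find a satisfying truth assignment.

y1=True, y2=True, y3=True, y4=True, y5=False, y6=True, y7=True, y8=True, y9=True

Check each clause:
  1. (y6 OR NOT y3) — y6 is true.
  2. (y1 OR y4) — y1 is true.
  3. (y6 OR y2) — y2 is true.
  4. (NOT y5 OR NOT y4 OR NOT y7) — NOT y5 is true.
  5. (NOT y1 OR y9) — y9 is true.
  6. (NOT y3 OR y4 OR NOT y6) — y4 is true.
  7. (y2 OR NOT y3 OR NOT y1) — y2 is true.
  8. (NOT y3 OR y8 OR NOT y9) — y8 is true.
  9. (y6 OR NOT y7) — y6 is true.
  10. (y2 OR NOT y9) — y2 is true.
  11. (y6 OR NOT y9) — y6 is true.
  12. (y9 OR NOT y5) — y9 is true.
  13. (NOT y7 OR NOT y8 OR y4) — y4 is true.
  14. (NOT y5 OR y7 OR y8) — y8 is true.
  15. (y3 OR NOT y1) — y3 is true.
  16. (y6 OR y7) — y6 is true.
  17. (y7 OR NOT y1) — y7 is true.
  18. (y4 OR NOT y1 OR NOT y2) — y4 is true.
  19. (NOT y4 OR y7) — y7 is true.
  20. (y7 OR NOT y3 OR NOT y4) — y7 is true.
  21. (y1 OR NOT y4) — y1 is true.
  22. (NOT y7 OR y3) — y3 is true.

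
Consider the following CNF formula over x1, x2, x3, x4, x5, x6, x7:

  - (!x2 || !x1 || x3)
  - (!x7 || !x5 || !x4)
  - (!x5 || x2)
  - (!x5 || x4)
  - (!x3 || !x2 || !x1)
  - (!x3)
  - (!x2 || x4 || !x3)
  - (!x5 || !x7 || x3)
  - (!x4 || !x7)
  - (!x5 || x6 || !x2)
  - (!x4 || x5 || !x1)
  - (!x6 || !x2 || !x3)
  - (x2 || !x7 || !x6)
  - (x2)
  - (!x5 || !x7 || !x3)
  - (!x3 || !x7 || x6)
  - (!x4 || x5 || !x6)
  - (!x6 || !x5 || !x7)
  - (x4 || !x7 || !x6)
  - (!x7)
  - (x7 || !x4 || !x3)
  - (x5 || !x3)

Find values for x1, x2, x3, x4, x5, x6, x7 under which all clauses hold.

x1=0, x2=1, x3=0, x4=1, x5=0, x6=0, x7=0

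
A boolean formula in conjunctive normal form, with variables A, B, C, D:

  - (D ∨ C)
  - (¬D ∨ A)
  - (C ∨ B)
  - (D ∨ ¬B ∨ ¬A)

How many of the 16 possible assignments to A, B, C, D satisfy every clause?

The models are:
  A=0 B=0 C=1 D=0
  A=0 B=1 C=1 D=0
  A=1 B=0 C=1 D=0
  A=1 B=0 C=1 D=1
  A=1 B=1 C=0 D=1
  A=1 B=1 C=1 D=1
That's 6 in total.

6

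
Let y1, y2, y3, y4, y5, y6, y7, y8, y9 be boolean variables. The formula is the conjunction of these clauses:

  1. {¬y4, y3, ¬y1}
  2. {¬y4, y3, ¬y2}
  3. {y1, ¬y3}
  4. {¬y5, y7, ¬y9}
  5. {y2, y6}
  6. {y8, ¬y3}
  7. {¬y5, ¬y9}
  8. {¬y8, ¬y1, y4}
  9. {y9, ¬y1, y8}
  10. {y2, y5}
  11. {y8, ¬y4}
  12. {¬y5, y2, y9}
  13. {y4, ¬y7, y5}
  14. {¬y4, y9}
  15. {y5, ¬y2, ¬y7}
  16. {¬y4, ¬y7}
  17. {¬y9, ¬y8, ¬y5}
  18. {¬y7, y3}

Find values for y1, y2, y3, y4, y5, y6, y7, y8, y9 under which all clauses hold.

y1=0  y2=1  y3=0  y4=0  y5=0  y6=1  y7=0  y8=1  y9=0

y6 occurs only positively in the remaining clauses — set y6 = True.
Set y1 = False and propagate.
  then y3 is forced to False.
  then y7 is forced to False.
Try y2 = True.
  then y4 is forced to False.
For the remaining variables, y5 = False, y8 = True, y9 = False works.
Check each clause:
  1. {¬y1, y3, ¬y4} — ¬y4 is true.
  2. {¬y2, y3, ¬y4} — ¬y4 is true.
  3. {y1, ¬y3} — ¬y3 is true.
  4. {¬y9, ¬y5, y7} — ¬y5 is true.
  5. {y6, y2} — y2 is true.
  6. {y8, ¬y3} — y8 is true.
  7. {¬y5, ¬y9} — ¬y5 is true.
  8. {y4, ¬y8, ¬y1} — ¬y1 is true.
  9. {y9, ¬y1, y8} — y8 is true.
  10. {y5, y2} — y2 is true.
  11. {¬y4, y8} — y8 is true.
  12. {y2, y9, ¬y5} — y2 is true.
  13. {¬y7, y5, y4} — ¬y7 is true.
  14. {y9, ¬y4} — ¬y4 is true.
  15. {¬y7, y5, ¬y2} — ¬y7 is true.
  16. {¬y7, ¬y4} — ¬y7 is true.
  17. {¬y5, ¬y8, ¬y9} — ¬y5 is true.
  18. {y3, ¬y7} — ¬y7 is true.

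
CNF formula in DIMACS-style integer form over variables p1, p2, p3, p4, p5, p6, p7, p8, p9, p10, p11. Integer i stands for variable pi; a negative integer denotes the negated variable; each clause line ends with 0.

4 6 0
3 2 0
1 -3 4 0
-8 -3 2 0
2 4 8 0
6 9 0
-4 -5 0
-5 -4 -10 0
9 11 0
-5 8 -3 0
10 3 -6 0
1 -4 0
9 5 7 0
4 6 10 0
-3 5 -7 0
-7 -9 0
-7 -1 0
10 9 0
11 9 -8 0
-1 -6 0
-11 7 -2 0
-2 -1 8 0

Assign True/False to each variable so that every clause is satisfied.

p1 = F, p2 = T, p3 = F, p4 = F, p5 = F, p6 = T, p7 = T, p8 = F, p9 = F, p10 = T, p11 = T

Check each clause:
  1. (p4 || p6) — p6 is true.
  2. (p2 || p3) — p2 is true.
  3. (p4 || !p3 || p1) — !p3 is true.
  4. (!p8 || p2 || !p3) — !p8 is true.
  5. (p8 || p2 || p4) — p2 is true.
  6. (p9 || p6) — p6 is true.
  7. (!p4 || !p5) — !p5 is true.
  8. (!p5 || !p10 || !p4) — !p5 is true.
  9. (p9 || p11) — p11 is true.
  10. (!p5 || !p3 || p8) — !p5 is true.
  11. (!p6 || p3 || p10) — p10 is true.
  12. (p1 || !p4) — !p4 is true.
  13. (p5 || p7 || p9) — p7 is true.
  14. (p6 || p10 || p4) — p10 is true.
  15. (!p7 || p5 || !p3) — !p3 is true.
  16. (!p9 || !p7) — !p9 is true.
  17. (!p1 || !p7) — !p1 is true.
  18. (p9 || p10) — p10 is true.
  19. (p9 || p11 || !p8) — !p8 is true.
  20. (!p1 || !p6) — !p1 is true.
  21. (p7 || !p2 || !p11) — p7 is true.
  22. (!p1 || !p2 || p8) — !p1 is true.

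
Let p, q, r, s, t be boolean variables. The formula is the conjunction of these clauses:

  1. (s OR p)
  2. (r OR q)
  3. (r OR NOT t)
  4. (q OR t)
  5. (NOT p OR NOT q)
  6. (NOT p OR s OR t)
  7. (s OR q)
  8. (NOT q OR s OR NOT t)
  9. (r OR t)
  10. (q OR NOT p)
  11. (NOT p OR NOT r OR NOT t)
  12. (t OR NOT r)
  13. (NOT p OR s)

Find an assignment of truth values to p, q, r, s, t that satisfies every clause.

p = F, q = F, r = T, s = T, t = T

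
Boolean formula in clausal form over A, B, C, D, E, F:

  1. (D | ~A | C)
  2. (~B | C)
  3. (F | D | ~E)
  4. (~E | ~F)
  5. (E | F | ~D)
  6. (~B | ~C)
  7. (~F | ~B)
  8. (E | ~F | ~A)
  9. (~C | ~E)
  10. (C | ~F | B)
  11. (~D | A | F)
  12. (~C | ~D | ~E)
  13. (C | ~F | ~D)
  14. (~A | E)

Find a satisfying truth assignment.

A=T, B=F, C=F, D=T, E=T, F=F

Set A = True and propagate.
  then E is forced to True.
  then F is forced to False.
  then D is forced to True.
  then C is forced to False.
  then B is forced to False.
Every clause has at least one true literal under this assignment.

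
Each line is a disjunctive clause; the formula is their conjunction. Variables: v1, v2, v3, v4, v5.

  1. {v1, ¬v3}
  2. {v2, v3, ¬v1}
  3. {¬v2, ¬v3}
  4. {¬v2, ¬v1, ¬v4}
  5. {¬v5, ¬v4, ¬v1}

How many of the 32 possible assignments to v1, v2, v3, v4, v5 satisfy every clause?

13

Split on v1, then v2.
  v1=T, v2=T: remaining (v3,v4,v5) ∈ {(F,F,F); (F,F,T)} — 2.
  v1=T, v2=F: remaining (v3,v4,v5) ∈ {(T,F,F); (T,F,T); (T,T,F)} — 3.
  v1=F, v2=T: remaining (v3,v4,v5) ∈ {(F,F,F); (F,F,T); (F,T,F); (F,T,T)} — 4.
  v1=F, v2=F: remaining (v3,v4,v5) ∈ {(F,F,F); (F,F,T); (F,T,F); (F,T,T)} — 4.
Total: 2 + 3 + 4 + 4 = 13.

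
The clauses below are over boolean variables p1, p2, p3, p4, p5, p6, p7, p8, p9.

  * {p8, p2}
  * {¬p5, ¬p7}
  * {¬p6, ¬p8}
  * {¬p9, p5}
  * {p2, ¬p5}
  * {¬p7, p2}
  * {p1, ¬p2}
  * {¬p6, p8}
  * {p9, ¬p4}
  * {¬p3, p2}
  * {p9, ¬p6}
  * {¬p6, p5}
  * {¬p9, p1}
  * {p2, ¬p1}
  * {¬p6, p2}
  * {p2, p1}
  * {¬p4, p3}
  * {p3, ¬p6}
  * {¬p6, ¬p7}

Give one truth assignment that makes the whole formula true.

p1=True, p2=True, p3=True, p4=True, p5=True, p6=False, p7=False, p8=False, p9=True

Pure literal: p6 appears only negated; assign p6 = False.
p7 occurs only negated in the remaining clauses — set p7 = False.
Try p1 = True.
  then p2 is forced to True.
The remaining clauses are satisfied by p3 = True, p4 = True, p5 = True, p8 = False, p9 = True.
Every clause has at least one true literal under this assignment.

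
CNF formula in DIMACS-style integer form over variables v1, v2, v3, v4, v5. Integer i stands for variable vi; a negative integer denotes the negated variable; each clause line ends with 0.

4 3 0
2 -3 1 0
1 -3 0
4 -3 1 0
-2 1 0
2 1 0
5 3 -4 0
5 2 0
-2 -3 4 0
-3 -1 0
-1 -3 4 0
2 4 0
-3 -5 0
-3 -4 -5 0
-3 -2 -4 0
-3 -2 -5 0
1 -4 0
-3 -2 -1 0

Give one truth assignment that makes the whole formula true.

v1 = T, v2 = F, v3 = F, v4 = T, v5 = T

Check each clause:
  1. (v3 || v4) — v4 is true.
  2. (!v3 || v1 || v2) — v1 is true.
  3. (!v3 || v1) — v1 is true.
  4. (v1 || v4 || !v3) — v1 is true.
  5. (!v2 || v1) — v1 is true.
  6. (v1 || v2) — v1 is true.
  7. (v5 || v3 || !v4) — v5 is true.
  8. (v2 || v5) — v5 is true.
  9. (v4 || !v2 || !v3) — v4 is true.
  10. (!v3 || !v1) — !v3 is true.
  11. (!v3 || !v1 || v4) — v4 is true.
  12. (v4 || v2) — v4 is true.
  13. (!v5 || !v3) — !v3 is true.
  14. (!v4 || !v5 || !v3) — !v3 is true.
  15. (!v4 || !v3 || !v2) — !v3 is true.
  16. (!v5 || !v2 || !v3) — !v3 is true.
  17. (v1 || !v4) — v1 is true.
  18. (!v1 || !v3 || !v2) — !v3 is true.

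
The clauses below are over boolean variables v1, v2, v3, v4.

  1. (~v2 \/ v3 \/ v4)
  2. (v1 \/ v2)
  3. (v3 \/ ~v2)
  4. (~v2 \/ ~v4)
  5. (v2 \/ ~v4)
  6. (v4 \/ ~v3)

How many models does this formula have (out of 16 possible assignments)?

Satisfying assignments:
  v1=1 v2=0 v3=0 v4=0
Count: 1.

1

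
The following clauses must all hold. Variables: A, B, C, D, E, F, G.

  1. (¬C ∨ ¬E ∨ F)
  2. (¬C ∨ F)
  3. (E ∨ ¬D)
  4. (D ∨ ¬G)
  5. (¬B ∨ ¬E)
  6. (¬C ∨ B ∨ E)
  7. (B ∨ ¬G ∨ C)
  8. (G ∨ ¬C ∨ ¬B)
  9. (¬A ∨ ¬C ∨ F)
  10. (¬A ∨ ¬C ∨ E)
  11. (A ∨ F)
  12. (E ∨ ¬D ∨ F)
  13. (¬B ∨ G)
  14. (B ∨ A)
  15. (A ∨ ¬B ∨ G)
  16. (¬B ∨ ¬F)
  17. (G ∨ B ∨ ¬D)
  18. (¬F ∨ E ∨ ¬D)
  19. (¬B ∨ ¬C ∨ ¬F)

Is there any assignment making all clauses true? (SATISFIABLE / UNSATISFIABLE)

Branch on A: take A = True.
Try B = False.
Set C = False and propagate.
  then G is forced to False.
  then D is forced to False.
E, F are now unconstrained; take E = False, F = True.
So A=T  B=F  C=F  D=F  E=F  F=T  G=F is a satisfying assignment.

SATISFIABLE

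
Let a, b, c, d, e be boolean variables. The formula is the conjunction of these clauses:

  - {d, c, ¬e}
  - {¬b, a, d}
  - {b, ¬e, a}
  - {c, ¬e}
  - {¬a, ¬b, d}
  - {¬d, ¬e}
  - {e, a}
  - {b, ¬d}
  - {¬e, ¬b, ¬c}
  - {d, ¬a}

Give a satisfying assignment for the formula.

a = True, b = True, c = True, d = True, e = False

Check each clause:
  1. {d, c, ¬e} — c is true.
  2. {¬b, d, a} — a is true.
  3. {a, ¬e, b} — a is true.
  4. {c, ¬e} — c is true.
  5. {¬b, ¬a, d} — d is true.
  6. {¬e, ¬d} — ¬e is true.
  7. {e, a} — a is true.
  8. {b, ¬d} — b is true.
  9. {¬e, ¬b, ¬c} — ¬e is true.
  10. {d, ¬a} — d is true.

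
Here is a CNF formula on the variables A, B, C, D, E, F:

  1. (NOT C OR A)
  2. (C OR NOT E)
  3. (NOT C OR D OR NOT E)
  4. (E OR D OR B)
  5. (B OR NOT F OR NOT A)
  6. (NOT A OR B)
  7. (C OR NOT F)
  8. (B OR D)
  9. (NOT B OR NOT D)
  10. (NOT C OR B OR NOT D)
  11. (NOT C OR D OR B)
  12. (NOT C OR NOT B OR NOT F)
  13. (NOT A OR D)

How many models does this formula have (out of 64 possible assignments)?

2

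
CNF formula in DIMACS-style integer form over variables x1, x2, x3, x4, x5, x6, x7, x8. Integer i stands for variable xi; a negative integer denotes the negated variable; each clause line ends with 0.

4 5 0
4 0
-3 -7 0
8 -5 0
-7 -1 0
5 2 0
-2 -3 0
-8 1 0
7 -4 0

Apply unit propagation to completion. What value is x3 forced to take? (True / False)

False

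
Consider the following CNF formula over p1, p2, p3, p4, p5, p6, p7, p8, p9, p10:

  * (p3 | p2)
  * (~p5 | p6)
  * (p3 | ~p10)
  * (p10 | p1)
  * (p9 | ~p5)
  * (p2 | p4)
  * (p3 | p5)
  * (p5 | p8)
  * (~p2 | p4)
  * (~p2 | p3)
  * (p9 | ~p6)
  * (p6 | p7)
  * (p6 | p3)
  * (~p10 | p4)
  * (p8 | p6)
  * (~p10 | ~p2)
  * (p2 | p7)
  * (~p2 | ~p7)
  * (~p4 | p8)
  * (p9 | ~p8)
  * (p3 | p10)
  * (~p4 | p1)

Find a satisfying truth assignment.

p1=1, p2=0, p3=1, p4=1, p5=0, p6=0, p7=1, p8=1, p9=1, p10=0

Pure literal: p1 appears only positively; assign p1 = True.
Pure literal: p3 appears only positively; assign p3 = True.
Set p2 = False and propagate.
  then p4 is forced to True.
  then p7 is forced to True.
  then p8 is forced to True.
  then p9 is forced to True.
The remaining clauses are satisfied by p5 = False, p6 = False, p10 = False.
Every clause has at least one true literal under this assignment.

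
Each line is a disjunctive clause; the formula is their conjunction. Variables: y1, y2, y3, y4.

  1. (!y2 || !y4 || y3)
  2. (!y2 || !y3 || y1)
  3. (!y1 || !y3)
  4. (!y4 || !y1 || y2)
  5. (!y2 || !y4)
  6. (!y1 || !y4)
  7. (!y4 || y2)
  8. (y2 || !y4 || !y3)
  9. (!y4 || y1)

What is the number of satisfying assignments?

Satisfying assignments:
  y1=0 y2=0 y3=0 y4=0
  y1=0 y2=0 y3=1 y4=0
  y1=0 y2=1 y3=0 y4=0
  y1=1 y2=0 y3=0 y4=0
  y1=1 y2=1 y3=0 y4=0
Count: 5.

5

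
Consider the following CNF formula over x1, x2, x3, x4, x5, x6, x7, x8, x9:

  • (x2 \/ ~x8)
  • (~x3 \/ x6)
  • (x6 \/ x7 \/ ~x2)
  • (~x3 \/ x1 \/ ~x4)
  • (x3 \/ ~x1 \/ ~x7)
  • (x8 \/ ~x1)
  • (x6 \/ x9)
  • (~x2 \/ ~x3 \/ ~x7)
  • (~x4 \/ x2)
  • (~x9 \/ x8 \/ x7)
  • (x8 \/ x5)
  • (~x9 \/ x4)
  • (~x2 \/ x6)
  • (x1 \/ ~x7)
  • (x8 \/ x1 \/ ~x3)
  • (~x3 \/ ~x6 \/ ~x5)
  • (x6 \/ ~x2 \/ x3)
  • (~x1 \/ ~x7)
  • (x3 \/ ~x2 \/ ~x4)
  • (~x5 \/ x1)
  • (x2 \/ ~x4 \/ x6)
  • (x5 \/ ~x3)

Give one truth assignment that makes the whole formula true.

x1 = F, x2 = T, x3 = F, x4 = F, x5 = F, x6 = T, x7 = F, x8 = T, x9 = F

Branch on x1: take x1 = False.
  then x7 is forced to False.
  then x5 is forced to False.
  then x8 is forced to True.
  then x2 is forced to True.
  then x6 is forced to True.
  then x3 is forced to False.
  then x4 is forced to False.
  then x9 is forced to False.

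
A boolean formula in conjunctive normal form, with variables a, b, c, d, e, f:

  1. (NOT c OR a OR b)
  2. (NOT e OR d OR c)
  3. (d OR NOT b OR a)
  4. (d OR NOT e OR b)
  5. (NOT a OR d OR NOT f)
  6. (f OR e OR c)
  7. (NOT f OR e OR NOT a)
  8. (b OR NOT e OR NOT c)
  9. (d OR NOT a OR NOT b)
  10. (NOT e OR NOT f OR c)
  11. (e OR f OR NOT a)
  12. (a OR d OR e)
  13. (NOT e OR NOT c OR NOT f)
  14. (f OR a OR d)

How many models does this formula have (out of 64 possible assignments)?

10

Case analysis on e and a:
  e=T, a=T: remaining (b,c,d,f) ∈ {(F,F,T,F); (T,F,T,F); (T,T,T,F)} — 3.
  e=T, a=F: remaining (b,c,d,f) ∈ {(F,F,T,F); (T,F,T,F); (T,T,T,F)} — 3.
  e=F, a=T: a clause becomes empty — 0.
  e=F, a=F: remaining (b,c,d,f) ∈ {(F,F,T,T); (T,F,T,T); (T,T,T,F); (T,T,T,T)} — 4.
Total: 3 + 3 + 0 + 4 = 10.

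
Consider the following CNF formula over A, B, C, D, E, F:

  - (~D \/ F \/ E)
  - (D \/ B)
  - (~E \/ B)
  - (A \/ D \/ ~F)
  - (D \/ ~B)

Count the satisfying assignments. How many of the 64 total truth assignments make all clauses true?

Case analysis on D and B:
  D=1, B=1: A, C free; 3 ways for (E,F) × 2^2 = 12.
  D=1, B=0: remaining (A,C,E,F) ∈ {(0,0,0,1); (0,1,0,1); (1,0,0,1); (1,1,0,1)} — 4.
  D=0, B=1: a clause becomes empty — 0.
  D=0, B=0: a clause becomes empty — 0.
Total: 12 + 4 + 0 + 0 = 16.

16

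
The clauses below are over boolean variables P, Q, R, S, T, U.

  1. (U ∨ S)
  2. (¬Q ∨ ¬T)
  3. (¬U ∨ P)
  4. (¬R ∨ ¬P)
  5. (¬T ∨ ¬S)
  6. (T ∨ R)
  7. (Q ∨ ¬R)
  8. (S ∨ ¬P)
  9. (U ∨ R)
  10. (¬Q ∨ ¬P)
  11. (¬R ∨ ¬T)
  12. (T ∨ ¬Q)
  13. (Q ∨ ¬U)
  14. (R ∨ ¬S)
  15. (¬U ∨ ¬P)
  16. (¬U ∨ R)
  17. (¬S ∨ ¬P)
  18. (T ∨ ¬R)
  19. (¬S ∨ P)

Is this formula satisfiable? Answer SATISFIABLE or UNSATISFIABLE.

UNSATISFIABLE

R = True:
  propagation gives P=False, U=False, S=True; an empty clause results — contradiction.
R = False:
  propagation gives T=True, Q=False, S=False, U=True; an empty clause results — contradiction.
Every branch closes, so no satisfying assignment exists.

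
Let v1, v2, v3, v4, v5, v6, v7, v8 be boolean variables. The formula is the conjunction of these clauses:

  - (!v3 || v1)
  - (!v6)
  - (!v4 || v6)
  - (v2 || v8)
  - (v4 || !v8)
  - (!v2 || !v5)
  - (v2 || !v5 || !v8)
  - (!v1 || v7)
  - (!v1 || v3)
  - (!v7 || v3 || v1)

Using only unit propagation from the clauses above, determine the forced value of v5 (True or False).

Unit clause (!v6) sets v6 = False.
In (!v4 || v6), v6 is now false; !v4 must hold, so v4 = False.
(v4 || !v8) with v4 = False leaves only !v8, so v8 = False.
(v8 || v2) with v8 = False leaves only v2, so v2 = True.
From (!v5 || !v2) and v2 = True: v5 = False.

False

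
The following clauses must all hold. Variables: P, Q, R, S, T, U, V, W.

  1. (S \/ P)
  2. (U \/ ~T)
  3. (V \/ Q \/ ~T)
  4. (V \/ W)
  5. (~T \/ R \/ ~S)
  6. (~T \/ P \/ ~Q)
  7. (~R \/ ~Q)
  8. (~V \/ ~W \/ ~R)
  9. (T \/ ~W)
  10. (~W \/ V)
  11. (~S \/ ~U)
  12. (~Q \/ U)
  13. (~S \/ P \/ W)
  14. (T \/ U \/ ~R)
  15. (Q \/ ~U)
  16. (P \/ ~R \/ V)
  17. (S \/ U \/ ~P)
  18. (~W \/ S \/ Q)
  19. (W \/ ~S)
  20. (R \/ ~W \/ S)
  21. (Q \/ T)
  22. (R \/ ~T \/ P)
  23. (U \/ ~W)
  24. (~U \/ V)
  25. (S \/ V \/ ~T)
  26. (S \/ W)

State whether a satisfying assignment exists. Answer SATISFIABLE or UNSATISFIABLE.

S = True:
  propagation gives U=False, T=False, W=False; an empty clause results — contradiction.
S = False:
  propagation gives P=True, U=True, Q=True, R=False; an empty clause results — contradiction.
Every branch closes, so no satisfying assignment exists.

UNSATISFIABLE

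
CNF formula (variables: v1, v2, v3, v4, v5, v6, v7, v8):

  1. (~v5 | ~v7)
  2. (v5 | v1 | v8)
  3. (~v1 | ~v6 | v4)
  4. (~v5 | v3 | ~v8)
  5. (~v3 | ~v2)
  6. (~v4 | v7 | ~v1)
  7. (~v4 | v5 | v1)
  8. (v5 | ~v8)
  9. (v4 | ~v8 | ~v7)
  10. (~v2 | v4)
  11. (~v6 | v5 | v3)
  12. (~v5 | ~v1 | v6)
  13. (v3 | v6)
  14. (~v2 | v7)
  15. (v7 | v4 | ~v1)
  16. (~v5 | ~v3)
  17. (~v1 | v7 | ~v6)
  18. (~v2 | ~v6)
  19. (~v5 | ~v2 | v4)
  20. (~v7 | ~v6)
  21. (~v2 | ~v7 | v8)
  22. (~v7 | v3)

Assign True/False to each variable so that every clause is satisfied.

v1 = False, v2 = False, v3 = False, v4 = False, v5 = True, v6 = True, v7 = False, v8 = False

Check each clause:
  1. (~v5 | ~v7) — ~v7 is true.
  2. (v1 | v5 | v8) — v5 is true.
  3. (~v1 | ~v6 | v4) — ~v1 is true.
  4. (~v5 | v3 | ~v8) — ~v8 is true.
  5. (~v2 | ~v3) — ~v3 is true.
  6. (~v1 | ~v4 | v7) — ~v4 is true.
  7. (v5 | ~v4 | v1) — ~v4 is true.
  8. (v5 | ~v8) — ~v8 is true.
  9. (~v7 | ~v8 | v4) — ~v8 is true.
  10. (~v2 | v4) — ~v2 is true.
  11. (~v6 | v5 | v3) — v5 is true.
  12. (~v1 | v6 | ~v5) — v6 is true.
  13. (v3 | v6) — v6 is true.
  14. (~v2 | v7) — ~v2 is true.
  15. (~v1 | v4 | v7) — ~v1 is true.
  16. (~v5 | ~v3) — ~v3 is true.
  17. (~v1 | ~v6 | v7) — ~v1 is true.
  18. (~v6 | ~v2) — ~v2 is true.
  19. (~v5 | v4 | ~v2) — ~v2 is true.
  20. (~v6 | ~v7) — ~v7 is true.
  21. (v8 | ~v2 | ~v7) — ~v7 is true.
  22. (~v7 | v3) — ~v7 is true.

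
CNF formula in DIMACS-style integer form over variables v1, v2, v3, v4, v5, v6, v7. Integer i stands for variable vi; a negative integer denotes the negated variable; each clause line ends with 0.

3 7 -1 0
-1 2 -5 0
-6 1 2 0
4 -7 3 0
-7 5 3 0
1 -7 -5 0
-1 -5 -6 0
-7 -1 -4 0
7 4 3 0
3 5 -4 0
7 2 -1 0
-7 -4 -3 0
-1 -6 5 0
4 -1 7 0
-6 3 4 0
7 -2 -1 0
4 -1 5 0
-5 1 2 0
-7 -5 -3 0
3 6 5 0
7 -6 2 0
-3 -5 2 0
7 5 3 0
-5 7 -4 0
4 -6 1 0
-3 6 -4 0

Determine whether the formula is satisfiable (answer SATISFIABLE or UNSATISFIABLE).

SATISFIABLE

Set v1 = False and propagate.
For the remaining variables, v2 = True, v3 = True, v4 = False, v5 = False, v6 = False, v7 = False works.
Every clause has at least one true literal under this assignment.
So v1=False, v2=True, v3=True, v4=False, v5=False, v6=False, v7=False is a satisfying assignment.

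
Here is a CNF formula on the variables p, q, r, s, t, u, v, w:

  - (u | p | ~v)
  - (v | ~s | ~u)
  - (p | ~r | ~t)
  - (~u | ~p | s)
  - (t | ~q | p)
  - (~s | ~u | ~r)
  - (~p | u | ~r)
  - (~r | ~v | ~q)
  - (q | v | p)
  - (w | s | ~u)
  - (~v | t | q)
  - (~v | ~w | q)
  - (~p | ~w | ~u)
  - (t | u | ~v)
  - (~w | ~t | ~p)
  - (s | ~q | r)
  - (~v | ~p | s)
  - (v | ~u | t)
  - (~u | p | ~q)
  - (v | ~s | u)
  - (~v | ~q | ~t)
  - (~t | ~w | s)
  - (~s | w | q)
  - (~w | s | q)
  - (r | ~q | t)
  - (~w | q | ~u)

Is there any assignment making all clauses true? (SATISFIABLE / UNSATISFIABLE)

Branch on p: take p = True.
The remaining clauses are satisfied by q = False, r = False, s = False, t = True, u = False, v = False, w = False.
So p = True, q = False, r = False, s = False, t = True, u = False, v = False, w = False is a satisfying assignment.

SATISFIABLE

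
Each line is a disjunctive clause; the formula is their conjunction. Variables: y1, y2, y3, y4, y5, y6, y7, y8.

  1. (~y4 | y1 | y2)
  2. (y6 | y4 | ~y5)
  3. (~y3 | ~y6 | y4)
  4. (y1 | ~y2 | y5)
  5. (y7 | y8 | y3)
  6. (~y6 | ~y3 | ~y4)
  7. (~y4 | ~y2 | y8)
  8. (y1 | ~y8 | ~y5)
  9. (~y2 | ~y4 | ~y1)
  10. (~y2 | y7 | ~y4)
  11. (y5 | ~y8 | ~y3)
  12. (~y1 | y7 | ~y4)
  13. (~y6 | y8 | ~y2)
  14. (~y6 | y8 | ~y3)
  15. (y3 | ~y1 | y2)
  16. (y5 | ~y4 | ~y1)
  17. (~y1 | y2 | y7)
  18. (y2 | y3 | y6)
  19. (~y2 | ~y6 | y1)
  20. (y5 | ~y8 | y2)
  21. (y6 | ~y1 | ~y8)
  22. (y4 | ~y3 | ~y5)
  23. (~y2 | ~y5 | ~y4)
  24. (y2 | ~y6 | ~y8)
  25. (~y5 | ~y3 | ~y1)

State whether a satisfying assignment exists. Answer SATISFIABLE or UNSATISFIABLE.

SATISFIABLE

y7 occurs only positively in the remaining clauses — set y7 = True.
Set y1 = False and propagate.
Branch on y2: take y2 = False.
  then y4 is forced to False.
For the remaining variables, y3 = True, y5 = False, y6 = False, y8 = False works.
Every clause has at least one true literal under this assignment.
So y1 = False, y2 = False, y3 = True, y4 = False, y5 = False, y6 = False, y7 = True, y8 = False is a satisfying assignment.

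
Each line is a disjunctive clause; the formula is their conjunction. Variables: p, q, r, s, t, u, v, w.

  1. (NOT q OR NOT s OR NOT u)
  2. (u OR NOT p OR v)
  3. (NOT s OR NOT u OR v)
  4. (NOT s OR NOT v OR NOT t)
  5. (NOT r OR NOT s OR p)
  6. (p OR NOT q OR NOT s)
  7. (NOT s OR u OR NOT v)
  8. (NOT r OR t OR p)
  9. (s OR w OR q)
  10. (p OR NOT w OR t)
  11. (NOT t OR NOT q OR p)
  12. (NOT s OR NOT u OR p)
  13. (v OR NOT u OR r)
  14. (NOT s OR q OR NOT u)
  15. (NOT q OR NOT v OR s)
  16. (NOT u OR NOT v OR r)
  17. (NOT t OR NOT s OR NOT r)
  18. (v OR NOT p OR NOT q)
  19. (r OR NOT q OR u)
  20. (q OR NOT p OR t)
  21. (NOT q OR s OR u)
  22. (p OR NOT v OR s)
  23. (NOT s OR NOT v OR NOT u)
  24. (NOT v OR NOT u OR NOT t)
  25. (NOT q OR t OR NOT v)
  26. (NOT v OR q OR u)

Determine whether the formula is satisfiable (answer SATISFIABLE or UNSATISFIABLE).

SATISFIABLE

Branch on p: take p = False.
Set q = False and propagate.
For the remaining variables, r = True, s = False, t = True, u = True, v = False, w = True works.
So p=F, q=F, r=T, s=F, t=T, u=T, v=F, w=T is a satisfying assignment.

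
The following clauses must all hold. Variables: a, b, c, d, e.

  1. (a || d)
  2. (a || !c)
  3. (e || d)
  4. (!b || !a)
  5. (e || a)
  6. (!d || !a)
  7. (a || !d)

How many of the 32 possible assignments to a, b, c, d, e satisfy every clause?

2

The models are:
  a=1 b=0 c=0 d=0 e=1
  a=1 b=0 c=1 d=0 e=1
Count: 2.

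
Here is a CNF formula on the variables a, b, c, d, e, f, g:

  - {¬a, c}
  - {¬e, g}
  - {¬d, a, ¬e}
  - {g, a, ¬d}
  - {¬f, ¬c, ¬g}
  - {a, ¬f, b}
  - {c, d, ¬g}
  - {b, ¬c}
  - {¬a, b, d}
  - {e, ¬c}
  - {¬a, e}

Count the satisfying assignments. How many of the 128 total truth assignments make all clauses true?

9

Case analysis on a and c:
  a=T, c=T: remaining (b,d,e,f,g) ∈ {(T,F,T,F,T); (T,T,T,F,T)} — 2.
  a=T, c=F: a clause becomes empty — 0.
  a=F, c=T: remaining (b,d,e,f,g) ∈ {(T,F,T,F,T)} — 1.
  a=F, c=F: 6 of the 32 assignments to (b,d,e,f,g) work.
Total: 2 + 0 + 1 + 6 = 9.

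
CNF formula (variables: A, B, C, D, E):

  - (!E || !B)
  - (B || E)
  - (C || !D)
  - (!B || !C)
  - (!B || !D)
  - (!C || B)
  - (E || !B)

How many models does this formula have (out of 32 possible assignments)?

2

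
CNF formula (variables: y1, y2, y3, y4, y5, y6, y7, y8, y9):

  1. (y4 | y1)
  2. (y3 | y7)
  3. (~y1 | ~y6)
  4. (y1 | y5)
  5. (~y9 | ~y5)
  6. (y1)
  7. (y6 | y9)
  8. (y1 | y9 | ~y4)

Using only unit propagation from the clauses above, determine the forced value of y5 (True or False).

False

Unit clause (y1) sets y1 = True.
(~y6 | ~y1) with y1 = True leaves only ~y6, so y6 = False.
In (y9 | y6), y6 is now false; y9 must hold, so y9 = True.
(~y5 | ~y9) with y9 = True leaves only ~y5, so y5 = False.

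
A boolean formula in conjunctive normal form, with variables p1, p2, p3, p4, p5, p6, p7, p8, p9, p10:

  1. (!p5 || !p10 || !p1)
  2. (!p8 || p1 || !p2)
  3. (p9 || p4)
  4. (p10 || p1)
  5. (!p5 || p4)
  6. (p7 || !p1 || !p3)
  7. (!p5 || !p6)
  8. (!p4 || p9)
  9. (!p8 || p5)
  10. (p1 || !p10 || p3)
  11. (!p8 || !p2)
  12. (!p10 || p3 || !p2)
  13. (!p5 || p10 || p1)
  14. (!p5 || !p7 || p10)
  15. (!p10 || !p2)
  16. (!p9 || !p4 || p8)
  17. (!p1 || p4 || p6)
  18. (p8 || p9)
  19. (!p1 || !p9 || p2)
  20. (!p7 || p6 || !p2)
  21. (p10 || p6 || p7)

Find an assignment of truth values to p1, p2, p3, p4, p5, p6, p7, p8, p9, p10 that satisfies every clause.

p1=F, p2=F, p3=T, p4=T, p5=T, p6=F, p7=F, p8=T, p9=T, p10=T

Check each clause:
  1. (!p5 || !p10 || !p1) — !p1 is true.
  2. (!p8 || !p2 || p1) — !p2 is true.
  3. (p4 || p9) — p9 is true.
  4. (p1 || p10) — p10 is true.
  5. (!p5 || p4) — p4 is true.
  6. (!p3 || p7 || !p1) — !p1 is true.
  7. (!p6 || !p5) — !p6 is true.
  8. (p9 || !p4) — p9 is true.
  9. (!p8 || p5) — p5 is true.
  10. (!p10 || p1 || p3) — p3 is true.
  11. (!p8 || !p2) — !p2 is true.
  12. (!p2 || p3 || !p10) — p3 is true.
  13. (p1 || p10 || !p5) — p10 is true.
  14. (p10 || !p5 || !p7) — !p7 is true.
  15. (!p2 || !p10) — !p2 is true.
  16. (!p9 || p8 || !p4) — p8 is true.
  17. (p4 || p6 || !p1) — p4 is true.
  18. (p9 || p8) — p8 is true.
  19. (p2 || !p1 || !p9) — !p1 is true.
  20. (!p7 || !p2 || p6) — !p7 is true.
  21. (p10 || p6 || p7) — p10 is true.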